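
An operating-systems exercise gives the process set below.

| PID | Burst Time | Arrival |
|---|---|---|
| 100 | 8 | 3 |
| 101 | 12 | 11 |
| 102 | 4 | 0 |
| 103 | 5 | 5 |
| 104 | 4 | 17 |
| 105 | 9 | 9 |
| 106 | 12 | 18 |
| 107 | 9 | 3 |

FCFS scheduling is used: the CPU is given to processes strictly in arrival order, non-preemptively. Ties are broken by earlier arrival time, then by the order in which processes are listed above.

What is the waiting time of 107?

Timeline: | 102 0-4 | 100 4-12 | 107 12-21 | 103 21-26 | 105 26-35 | 101 35-47 | 104 47-51 | 106 51-63 |
Completion: 100=12  101=47  102=4  103=26  104=51  105=35  106=63  107=21
Turnaround (C−A): 100=9  101=36  102=4  103=21  104=34  105=26  106=45  107=18
Waiting(107) = turnaround − burst = 18 − 9 = 9

9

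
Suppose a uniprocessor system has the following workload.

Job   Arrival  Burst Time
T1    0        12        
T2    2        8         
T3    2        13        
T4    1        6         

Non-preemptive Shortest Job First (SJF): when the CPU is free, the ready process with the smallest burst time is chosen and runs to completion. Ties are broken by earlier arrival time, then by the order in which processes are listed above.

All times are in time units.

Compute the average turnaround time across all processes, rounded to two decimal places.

22.50

Schedule: | T1 0-12 | T4 12-18 | T2 18-26 | T3 26-39 |
Completion: T1=12  T2=26  T3=39  T4=18
Turnaround (C−A): T1=12  T2=24  T3=37  T4=17
Turnaround times: T1=12, T2=24, T3=37, T4=17
Average turnaround = (12+24+37+17) / 4 = 90/4 = 22.50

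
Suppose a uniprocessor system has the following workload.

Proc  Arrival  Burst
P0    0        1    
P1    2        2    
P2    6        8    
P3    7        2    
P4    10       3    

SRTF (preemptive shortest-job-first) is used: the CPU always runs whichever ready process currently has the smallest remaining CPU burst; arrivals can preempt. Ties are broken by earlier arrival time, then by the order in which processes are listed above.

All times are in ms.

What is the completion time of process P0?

Schedule: | P0 0-1 | idle 1-2 | P1 2-4 | idle 4-6 | P2 6-7 | P3 7-9 | P2 9-10 | P4 10-13 | P2 13-19 |
Completion: P0=1  P1=4  P2=19  P3=9  P4=13

1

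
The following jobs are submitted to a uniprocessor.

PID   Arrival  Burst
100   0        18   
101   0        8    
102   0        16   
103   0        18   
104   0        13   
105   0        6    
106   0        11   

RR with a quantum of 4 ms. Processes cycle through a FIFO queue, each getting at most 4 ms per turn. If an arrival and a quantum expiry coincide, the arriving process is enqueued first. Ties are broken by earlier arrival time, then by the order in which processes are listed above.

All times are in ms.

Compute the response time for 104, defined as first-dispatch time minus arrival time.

Timeline: | 100 0-4 | 101 4-8 | 102 8-12 | 103 12-16 | 104 16-20 | 105 20-24 | 106 24-28 | 100 28-32 | 101 32-36 | 102 36-40 | 103 40-44 | 104 44-48 | 105 48-50 | 106 50-54 | 100 54-58 | 102 58-62 | 103 62-66 | 104 66-70 | 106 70-73 | 100 73-77 | 102 77-81 | 103 81-85 | 104 85-86 | 100 86-88 | 103 88-90 |
Completion: 100=88  101=36  102=81  103=90  104=86  105=50  106=73
Turnaround (C−A): 100=88  101=36  102=81  103=90  104=86  105=50  106=73
Response(104) = first start − arrival = 16 − 0 = 16

16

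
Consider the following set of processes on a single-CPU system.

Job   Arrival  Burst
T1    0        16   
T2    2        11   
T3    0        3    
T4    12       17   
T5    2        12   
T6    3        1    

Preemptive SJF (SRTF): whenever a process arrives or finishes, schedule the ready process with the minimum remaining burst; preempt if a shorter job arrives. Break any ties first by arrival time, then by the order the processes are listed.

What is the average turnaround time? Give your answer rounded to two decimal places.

Gantt: | T3 0-3 | T6 3-4 | T2 4-15 | T5 15-27 | T1 27-43 | T4 43-60 |
Completion: T1=43  T2=15  T3=3  T4=60  T5=27  T6=4
Turnaround (C−A): T1=43  T2=13  T3=3  T4=48  T5=25  T6=1
Turnaround times: T1=43, T2=13, T3=3, T4=48, T5=25, T6=1
Average turnaround = (43+13+3+48+25+1) / 6 = 133/6 = 22.17

22.17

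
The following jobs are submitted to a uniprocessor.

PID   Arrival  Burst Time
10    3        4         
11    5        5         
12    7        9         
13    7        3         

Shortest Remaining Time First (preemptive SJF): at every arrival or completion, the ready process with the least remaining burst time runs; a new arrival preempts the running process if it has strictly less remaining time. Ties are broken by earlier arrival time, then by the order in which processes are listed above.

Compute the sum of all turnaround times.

34

Gantt: | idle 0-3 | 10 3-7 | 13 7-10 | 11 10-15 | 12 15-24 |
Completion: 10=7  11=15  12=24  13=10
Turnaround (C−A): 10=4  11=10  12=17  13=3
Turnaround = completion − arrival: 10=4, 11=10, 12=17, 13=3
Total turnaround = 4 + 10 + 17 + 3 = 34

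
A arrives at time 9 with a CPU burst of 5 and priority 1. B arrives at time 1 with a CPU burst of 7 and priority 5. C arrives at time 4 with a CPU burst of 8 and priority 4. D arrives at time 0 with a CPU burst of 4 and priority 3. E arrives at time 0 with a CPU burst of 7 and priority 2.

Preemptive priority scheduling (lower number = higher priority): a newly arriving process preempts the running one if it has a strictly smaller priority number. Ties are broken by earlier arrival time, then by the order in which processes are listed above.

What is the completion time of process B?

Gantt: | E 0-7 | D 7-9 | A 9-14 | D 14-16 | C 16-24 | B 24-31 |
Completion: A=14  B=31  C=24  D=16  E=7

31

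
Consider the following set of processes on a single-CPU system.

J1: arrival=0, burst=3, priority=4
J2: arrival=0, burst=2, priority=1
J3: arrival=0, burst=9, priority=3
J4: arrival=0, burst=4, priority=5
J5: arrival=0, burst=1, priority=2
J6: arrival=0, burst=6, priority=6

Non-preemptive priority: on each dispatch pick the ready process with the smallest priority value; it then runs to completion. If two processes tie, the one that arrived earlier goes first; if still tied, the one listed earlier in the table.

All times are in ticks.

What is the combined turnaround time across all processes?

76

Timeline: | J2 0-2 | J5 2-3 | J3 3-12 | J1 12-15 | J4 15-19 | J6 19-25 |
Completion: J1=15  J2=2  J3=12  J4=19  J5=3  J6=25
Turnaround (C−A): J1=15  J2=2  J3=12  J4=19  J5=3  J6=25
Turnaround = completion − arrival: J1=15, J2=2, J3=12, J4=19, J5=3, J6=25
Total turnaround = 15 + 2 + 12 + 19 + 3 + 25 = 76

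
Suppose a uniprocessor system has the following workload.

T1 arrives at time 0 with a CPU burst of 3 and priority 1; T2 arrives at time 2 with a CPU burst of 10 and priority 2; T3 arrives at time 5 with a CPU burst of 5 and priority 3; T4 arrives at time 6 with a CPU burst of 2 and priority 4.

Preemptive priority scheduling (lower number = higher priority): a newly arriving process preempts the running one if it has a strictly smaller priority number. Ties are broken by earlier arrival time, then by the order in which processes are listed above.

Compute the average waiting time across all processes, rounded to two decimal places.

5.25

Gantt: | T1 0-3 | T2 3-13 | T3 13-18 | T4 18-20 |
Completion: T1=3  T2=13  T3=18  T4=20
Turnaround (C−A): T1=3  T2=11  T3=13  T4=14
Waiting times: T1=0, T2=1, T3=8, T4=12
Average waiting = (0+1+8+12) / 4 = 21/4 = 5.25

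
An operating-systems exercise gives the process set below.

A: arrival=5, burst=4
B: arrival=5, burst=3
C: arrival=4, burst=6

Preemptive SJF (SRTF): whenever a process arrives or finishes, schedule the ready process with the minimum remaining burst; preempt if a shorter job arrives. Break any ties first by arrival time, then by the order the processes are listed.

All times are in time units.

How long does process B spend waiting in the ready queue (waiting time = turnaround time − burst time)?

Timeline: | idle 0-4 | C 4-5 | B 5-8 | A 8-12 | C 12-17 |
Completion: A=12  B=8  C=17
Waiting(B) = turnaround − burst = 3 − 3 = 0

0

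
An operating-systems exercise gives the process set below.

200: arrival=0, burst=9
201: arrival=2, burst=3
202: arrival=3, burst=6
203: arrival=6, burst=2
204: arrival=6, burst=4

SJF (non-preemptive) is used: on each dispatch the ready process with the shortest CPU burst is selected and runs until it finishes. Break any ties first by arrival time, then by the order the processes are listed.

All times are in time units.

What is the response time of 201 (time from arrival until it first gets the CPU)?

Gantt: | 200 0-9 | 203 9-11 | 201 11-14 | 204 14-18 | 202 18-24 |
Completion: 200=9  201=14  202=24  203=11  204=18
Response(201) = first start − arrival = 11 − 2 = 9

9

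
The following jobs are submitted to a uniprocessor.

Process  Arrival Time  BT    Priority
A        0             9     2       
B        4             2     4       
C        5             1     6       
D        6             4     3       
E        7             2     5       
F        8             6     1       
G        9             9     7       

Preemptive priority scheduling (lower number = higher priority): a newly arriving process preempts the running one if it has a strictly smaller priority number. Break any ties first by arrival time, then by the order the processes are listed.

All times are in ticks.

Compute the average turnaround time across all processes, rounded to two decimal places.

Timeline: | A 0-8 | F 8-14 | A 14-15 | D 15-19 | B 19-21 | E 21-23 | C 23-24 | G 24-33 |
Completion: A=15  B=21  C=24  D=19  E=23  F=14  G=33
Turnaround (C−A): A=15  B=17  C=19  D=13  E=16  F=6  G=24
Turnaround times: A=15, B=17, C=19, D=13, E=16, F=6, G=24
Average turnaround = (15+17+19+13+16+6+24) / 7 = 110/7 = 15.71

15.71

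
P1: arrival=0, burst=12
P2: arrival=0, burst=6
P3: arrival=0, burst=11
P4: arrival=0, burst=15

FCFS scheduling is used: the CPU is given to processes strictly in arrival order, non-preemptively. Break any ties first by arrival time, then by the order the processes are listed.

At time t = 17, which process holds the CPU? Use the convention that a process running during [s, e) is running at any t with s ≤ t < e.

P2

Gantt: | P1 0-12 | P2 12-18 | P3 18-29 | P4 29-44 |
Completion: P1=12  P2=18  P3=29  P4=44
Turnaround (C−A): P1=12  P2=18  P3=29  P4=44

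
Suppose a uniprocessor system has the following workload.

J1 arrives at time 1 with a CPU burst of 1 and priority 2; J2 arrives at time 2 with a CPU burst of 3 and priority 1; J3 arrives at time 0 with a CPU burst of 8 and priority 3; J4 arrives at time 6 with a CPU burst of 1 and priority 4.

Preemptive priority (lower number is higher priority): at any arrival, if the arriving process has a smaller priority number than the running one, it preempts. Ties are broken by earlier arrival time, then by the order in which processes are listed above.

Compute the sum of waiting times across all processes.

10

Timeline: | J3 0-1 | J1 1-2 | J2 2-5 | J3 5-12 | J4 12-13 |
Completion: J1=2  J2=5  J3=12  J4=13
Turnaround (C−A): J1=1  J2=3  J3=12  J4=7
Waiting = turnaround − burst: J1=0, J2=0, J3=4, J4=6
Total waiting = 0 + 0 + 4 + 6 = 10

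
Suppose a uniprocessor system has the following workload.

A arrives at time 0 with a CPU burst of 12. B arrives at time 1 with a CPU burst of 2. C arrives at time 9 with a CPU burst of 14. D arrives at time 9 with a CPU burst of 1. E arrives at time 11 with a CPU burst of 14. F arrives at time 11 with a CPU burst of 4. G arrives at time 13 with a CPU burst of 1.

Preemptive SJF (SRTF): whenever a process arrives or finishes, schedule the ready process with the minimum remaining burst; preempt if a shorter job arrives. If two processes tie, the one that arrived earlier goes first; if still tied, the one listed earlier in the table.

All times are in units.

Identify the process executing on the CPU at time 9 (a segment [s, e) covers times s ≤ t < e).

Timeline: | A 0-1 | B 1-3 | A 3-9 | D 9-10 | A 10-13 | G 13-14 | A 14-16 | F 16-20 | C 20-34 | E 34-48 |
Completion: A=16  B=3  C=34  D=10  E=48  F=20  G=14

D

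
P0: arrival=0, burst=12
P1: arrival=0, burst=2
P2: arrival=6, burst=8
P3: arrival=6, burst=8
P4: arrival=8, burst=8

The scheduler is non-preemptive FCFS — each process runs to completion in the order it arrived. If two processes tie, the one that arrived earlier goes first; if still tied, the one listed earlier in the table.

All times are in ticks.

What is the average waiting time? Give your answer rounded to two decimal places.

11.60

Schedule: | P0 0-12 | P1 12-14 | P2 14-22 | P3 22-30 | P4 30-38 |
Completion: P0=12  P1=14  P2=22  P3=30  P4=38
Turnaround (C−A): P0=12  P1=14  P2=16  P3=24  P4=30
Waiting times: P0=0, P1=12, P2=8, P3=16, P4=22
Average waiting = (0+12+8+16+22) / 5 = 58/5 = 11.60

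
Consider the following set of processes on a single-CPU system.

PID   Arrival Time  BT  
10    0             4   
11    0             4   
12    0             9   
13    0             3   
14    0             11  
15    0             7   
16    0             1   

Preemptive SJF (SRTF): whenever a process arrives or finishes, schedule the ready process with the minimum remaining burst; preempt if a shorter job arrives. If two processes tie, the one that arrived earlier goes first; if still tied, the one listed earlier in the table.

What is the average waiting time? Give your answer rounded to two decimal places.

Schedule: | 16 0-1 | 13 1-4 | 10 4-8 | 11 8-12 | 15 12-19 | 12 19-28 | 14 28-39 |
Completion: 10=8  11=12  12=28  13=4  14=39  15=19  16=1
Turnaround (C−A): 10=8  11=12  12=28  13=4  14=39  15=19  16=1
Waiting times: 10=4, 11=8, 12=19, 13=1, 14=28, 15=12, 16=0
Average waiting = (4+8+19+1+28+12+0) / 7 = 72/7 = 10.29

10.29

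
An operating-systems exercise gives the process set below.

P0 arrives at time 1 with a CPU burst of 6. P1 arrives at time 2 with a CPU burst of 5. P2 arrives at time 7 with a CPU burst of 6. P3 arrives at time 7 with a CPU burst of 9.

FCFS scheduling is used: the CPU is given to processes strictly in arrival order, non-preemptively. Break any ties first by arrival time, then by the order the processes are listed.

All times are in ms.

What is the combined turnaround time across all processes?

Timeline: | idle 0-1 | P0 1-7 | P1 7-12 | P2 12-18 | P3 18-27 |
Completion: P0=7  P1=12  P2=18  P3=27
Turnaround (C−A): P0=6  P1=10  P2=11  P3=20
Turnaround = completion − arrival: P0=6, P1=10, P2=11, P3=20
Total turnaround = 6 + 10 + 11 + 20 = 47

47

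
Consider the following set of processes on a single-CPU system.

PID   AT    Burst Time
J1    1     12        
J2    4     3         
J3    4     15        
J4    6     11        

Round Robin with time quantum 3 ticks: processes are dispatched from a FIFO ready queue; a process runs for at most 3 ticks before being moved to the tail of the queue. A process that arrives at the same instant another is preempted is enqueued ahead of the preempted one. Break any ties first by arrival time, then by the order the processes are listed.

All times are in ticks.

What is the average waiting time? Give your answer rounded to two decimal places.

Gantt: | idle 0-1 | J1 1-4 | J2 4-7 | J3 7-10 | J1 10-13 | J4 13-16 | J3 16-19 | J1 19-22 | J4 22-25 | J3 25-28 | J1 28-31 | J4 31-34 | J3 34-37 | J4 37-39 | J3 39-42 |
Completion: J1=31  J2=7  J3=42  J4=39
Turnaround (C−A): J1=30  J2=3  J3=38  J4=33
Waiting times: J1=18, J2=0, J3=23, J4=22
Average waiting = (18+0+23+22) / 4 = 63/4 = 15.75

15.75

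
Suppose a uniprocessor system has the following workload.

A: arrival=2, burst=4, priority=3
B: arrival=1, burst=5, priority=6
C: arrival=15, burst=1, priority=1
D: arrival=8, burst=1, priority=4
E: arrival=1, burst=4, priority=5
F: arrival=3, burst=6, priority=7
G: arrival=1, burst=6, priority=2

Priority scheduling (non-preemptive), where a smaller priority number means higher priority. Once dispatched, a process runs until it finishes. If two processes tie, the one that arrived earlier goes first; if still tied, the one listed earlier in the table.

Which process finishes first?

Timeline: | idle 0-1 | G 1-7 | A 7-11 | D 11-12 | E 12-16 | C 16-17 | B 17-22 | F 22-28 |
Completion: A=11  B=22  C=17  D=12  E=16  F=28  G=7
Turnaround (C−A): A=9  B=21  C=2  D=4  E=15  F=25  G=6
Finish order: G → A → D → E → C → B → F

G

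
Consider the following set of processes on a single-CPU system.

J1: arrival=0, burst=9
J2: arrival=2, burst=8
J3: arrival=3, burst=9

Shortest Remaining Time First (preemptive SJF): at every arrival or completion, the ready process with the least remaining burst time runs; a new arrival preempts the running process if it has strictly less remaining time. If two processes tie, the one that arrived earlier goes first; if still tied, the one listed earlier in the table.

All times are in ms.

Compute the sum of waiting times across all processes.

Timeline: | J1 0-9 | J2 9-17 | J3 17-26 |
Completion: J1=9  J2=17  J3=26
Turnaround (C−A): J1=9  J2=15  J3=23
Waiting = turnaround − burst: J1=0, J2=7, J3=14
Total waiting = 0 + 7 + 14 = 21

21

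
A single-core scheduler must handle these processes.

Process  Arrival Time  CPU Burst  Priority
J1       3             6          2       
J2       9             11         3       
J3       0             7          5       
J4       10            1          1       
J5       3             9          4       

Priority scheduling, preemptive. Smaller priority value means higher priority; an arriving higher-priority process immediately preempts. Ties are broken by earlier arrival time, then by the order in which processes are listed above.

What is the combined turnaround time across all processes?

Schedule: | J3 0-3 | J1 3-9 | J2 9-10 | J4 10-11 | J2 11-21 | J5 21-30 | J3 30-34 |
Completion: J1=9  J2=21  J3=34  J4=11  J5=30
Turnaround (C−A): J1=6  J2=12  J3=34  J4=1  J5=27
Turnaround = completion − arrival: J1=6, J2=12, J3=34, J4=1, J5=27
Total turnaround = 6 + 12 + 34 + 1 + 27 = 80

80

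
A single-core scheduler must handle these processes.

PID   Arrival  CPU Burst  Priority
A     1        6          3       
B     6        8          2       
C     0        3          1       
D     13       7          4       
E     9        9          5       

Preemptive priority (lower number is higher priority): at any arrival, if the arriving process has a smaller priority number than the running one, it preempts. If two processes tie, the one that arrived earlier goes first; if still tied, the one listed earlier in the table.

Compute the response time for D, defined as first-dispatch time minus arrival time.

4

Timeline: | C 0-3 | A 3-6 | B 6-14 | A 14-17 | D 17-24 | E 24-33 |
Completion: A=17  B=14  C=3  D=24  E=33
Turnaround (C−A): A=16  B=8  C=3  D=11  E=24
Response(D) = first start − arrival = 17 − 13 = 4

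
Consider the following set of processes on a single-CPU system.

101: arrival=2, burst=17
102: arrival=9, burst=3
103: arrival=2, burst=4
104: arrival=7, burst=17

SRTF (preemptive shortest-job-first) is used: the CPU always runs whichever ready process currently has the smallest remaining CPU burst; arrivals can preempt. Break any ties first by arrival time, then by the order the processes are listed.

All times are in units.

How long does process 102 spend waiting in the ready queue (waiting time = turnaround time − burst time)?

Schedule: | idle 0-2 | 103 2-6 | 101 6-9 | 102 9-12 | 101 12-26 | 104 26-43 |
Completion: 101=26  102=12  103=6  104=43
Waiting(102) = turnaround − burst = 3 − 3 = 0

0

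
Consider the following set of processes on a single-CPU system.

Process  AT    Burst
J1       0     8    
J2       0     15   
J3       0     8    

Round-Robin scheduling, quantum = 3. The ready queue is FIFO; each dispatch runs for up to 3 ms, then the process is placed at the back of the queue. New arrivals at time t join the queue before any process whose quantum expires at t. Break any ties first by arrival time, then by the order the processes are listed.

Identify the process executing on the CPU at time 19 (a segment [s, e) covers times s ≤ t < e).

J1

Gantt: | J1 0-3 | J2 3-6 | J3 6-9 | J1 9-12 | J2 12-15 | J3 15-18 | J1 18-20 | J2 20-23 | J3 23-25 | J2 25-31 |
Completion: J1=20  J2=31  J3=25
Turnaround (C−A): J1=20  J2=31  J3=25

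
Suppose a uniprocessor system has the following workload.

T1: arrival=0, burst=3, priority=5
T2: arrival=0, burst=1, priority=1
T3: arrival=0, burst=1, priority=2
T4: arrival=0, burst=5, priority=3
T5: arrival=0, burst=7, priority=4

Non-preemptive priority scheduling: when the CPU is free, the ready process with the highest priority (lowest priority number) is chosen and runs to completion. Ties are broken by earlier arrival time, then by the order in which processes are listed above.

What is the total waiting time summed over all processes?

Schedule: | T2 0-1 | T3 1-2 | T4 2-7 | T5 7-14 | T1 14-17 |
Completion: T1=17  T2=1  T3=2  T4=7  T5=14
Turnaround (C−A): T1=17  T2=1  T3=2  T4=7  T5=14
Waiting = turnaround − burst: T1=14, T2=0, T3=1, T4=2, T5=7
Total waiting = 14 + 0 + 1 + 2 + 7 = 24

24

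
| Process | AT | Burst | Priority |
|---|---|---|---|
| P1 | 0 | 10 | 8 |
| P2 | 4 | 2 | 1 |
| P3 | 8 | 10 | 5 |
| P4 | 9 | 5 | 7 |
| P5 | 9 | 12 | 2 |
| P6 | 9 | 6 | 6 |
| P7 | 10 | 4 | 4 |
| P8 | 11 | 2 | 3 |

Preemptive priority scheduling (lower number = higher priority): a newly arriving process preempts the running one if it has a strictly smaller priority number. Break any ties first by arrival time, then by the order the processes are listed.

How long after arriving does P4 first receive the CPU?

33

Timeline: | P1 0-4 | P2 4-6 | P1 6-8 | P3 8-9 | P5 9-21 | P8 21-23 | P7 23-27 | P3 27-36 | P6 36-42 | P4 42-47 | P1 47-51 |
Completion: P1=51  P2=6  P3=36  P4=47  P5=21  P6=42  P7=27  P8=23
Response(P4) = first start − arrival = 42 − 9 = 33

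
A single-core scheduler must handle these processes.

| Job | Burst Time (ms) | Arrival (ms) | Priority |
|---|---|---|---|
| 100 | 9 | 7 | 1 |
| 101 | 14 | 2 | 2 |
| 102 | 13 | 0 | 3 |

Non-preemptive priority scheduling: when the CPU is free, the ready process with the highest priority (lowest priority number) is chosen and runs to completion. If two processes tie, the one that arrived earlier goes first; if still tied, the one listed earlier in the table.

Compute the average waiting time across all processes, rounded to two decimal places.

Timeline: | 102 0-13 | 100 13-22 | 101 22-36 |
Completion: 100=22  101=36  102=13
Turnaround (C−A): 100=15  101=34  102=13
Waiting times: 100=6, 101=20, 102=0
Average waiting = (6+20+0) / 3 = 26/3 = 8.67

8.67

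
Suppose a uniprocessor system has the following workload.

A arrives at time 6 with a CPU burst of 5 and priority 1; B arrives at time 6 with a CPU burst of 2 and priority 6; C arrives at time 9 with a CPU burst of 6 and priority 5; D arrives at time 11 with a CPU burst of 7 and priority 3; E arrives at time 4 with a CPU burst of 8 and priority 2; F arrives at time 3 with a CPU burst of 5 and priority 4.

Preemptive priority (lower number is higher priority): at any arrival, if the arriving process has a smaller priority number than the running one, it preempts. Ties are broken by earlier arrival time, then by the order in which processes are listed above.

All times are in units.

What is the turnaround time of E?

13

Gantt: | idle 0-3 | F 3-4 | E 4-6 | A 6-11 | E 11-17 | D 17-24 | F 24-28 | C 28-34 | B 34-36 |
Completion: A=11  B=36  C=34  D=24  E=17  F=28
Turnaround (C−A): A=5  B=30  C=25  D=13  E=13  F=25
Turnaround(E) = completion − arrival = 17 − 4 = 13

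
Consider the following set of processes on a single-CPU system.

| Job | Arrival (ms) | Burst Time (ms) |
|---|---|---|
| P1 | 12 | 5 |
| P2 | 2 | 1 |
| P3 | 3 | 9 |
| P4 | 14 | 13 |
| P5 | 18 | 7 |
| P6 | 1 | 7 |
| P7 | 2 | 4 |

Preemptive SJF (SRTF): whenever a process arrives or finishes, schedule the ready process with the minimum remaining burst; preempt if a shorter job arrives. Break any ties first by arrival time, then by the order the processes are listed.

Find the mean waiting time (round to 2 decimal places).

7.00

Gantt: | idle 0-1 | P6 1-2 | P2 2-3 | P7 3-7 | P6 7-13 | P1 13-18 | P5 18-25 | P3 25-34 | P4 34-47 |
Completion: P1=18  P2=3  P3=34  P4=47  P5=25  P6=13  P7=7
Turnaround (C−A): P1=6  P2=1  P3=31  P4=33  P5=7  P6=12  P7=5
Waiting times: P1=1, P2=0, P3=22, P4=20, P5=0, P6=5, P7=1
Average waiting = (1+0+22+20+0+5+1) / 7 = 49/7 = 7.00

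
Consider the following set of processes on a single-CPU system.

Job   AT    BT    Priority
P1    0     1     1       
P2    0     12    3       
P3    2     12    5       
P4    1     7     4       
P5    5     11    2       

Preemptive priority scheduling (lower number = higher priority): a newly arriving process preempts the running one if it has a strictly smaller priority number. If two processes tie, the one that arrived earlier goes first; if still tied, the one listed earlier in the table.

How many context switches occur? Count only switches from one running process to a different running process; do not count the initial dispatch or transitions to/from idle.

5

Timeline: | P1 0-1 | P2 1-5 | P5 5-16 | P2 16-24 | P4 24-31 | P3 31-43 |
Completion: P1=1  P2=24  P3=43  P4=31  P5=16
Turnaround (C−A): P1=1  P2=24  P3=41  P4=30  P5=11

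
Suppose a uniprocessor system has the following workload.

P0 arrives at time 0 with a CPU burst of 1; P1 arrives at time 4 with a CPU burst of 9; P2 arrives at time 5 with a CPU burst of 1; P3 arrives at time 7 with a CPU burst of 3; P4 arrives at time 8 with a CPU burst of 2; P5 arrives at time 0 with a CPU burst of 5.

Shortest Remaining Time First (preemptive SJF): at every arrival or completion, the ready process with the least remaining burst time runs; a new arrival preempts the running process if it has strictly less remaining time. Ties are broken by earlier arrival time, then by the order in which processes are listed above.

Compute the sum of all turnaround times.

Gantt: | P0 0-1 | P5 1-6 | P2 6-7 | P3 7-10 | P4 10-12 | P1 12-21 |
Completion: P0=1  P1=21  P2=7  P3=10  P4=12  P5=6
Turnaround = completion − arrival: P0=1, P1=17, P2=2, P3=3, P4=4, P5=6
Total turnaround = 1 + 17 + 2 + 3 + 4 + 6 = 33

33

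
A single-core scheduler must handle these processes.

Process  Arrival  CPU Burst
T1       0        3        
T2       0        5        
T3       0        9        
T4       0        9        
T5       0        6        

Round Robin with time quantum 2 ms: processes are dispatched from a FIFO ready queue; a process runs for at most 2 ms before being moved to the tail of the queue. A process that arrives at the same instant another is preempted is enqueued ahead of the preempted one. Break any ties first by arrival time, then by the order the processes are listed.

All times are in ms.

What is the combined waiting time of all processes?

88

Gantt: | T1 0-2 | T2 2-4 | T3 4-6 | T4 6-8 | T5 8-10 | T1 10-11 | T2 11-13 | T3 13-15 | T4 15-17 | T5 17-19 | T2 19-20 | T3 20-22 | T4 22-24 | T5 24-26 | T3 26-28 | T4 28-30 | T3 30-31 | T4 31-32 |
Completion: T1=11  T2=20  T3=31  T4=32  T5=26
Turnaround (C−A): T1=11  T2=20  T3=31  T4=32  T5=26
Waiting = turnaround − burst: T1=8, T2=15, T3=22, T4=23, T5=20
Total waiting = 8 + 15 + 22 + 23 + 20 = 88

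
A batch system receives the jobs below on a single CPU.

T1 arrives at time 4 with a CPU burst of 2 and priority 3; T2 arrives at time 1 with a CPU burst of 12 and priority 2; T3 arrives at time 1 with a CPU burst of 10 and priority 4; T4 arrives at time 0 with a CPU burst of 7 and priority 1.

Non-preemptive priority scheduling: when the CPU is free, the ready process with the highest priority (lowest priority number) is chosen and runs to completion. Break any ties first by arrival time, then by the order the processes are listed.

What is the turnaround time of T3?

Gantt: | T4 0-7 | T2 7-19 | T1 19-21 | T3 21-31 |
Completion: T1=21  T2=19  T3=31  T4=7
Turnaround (C−A): T1=17  T2=18  T3=30  T4=7
Turnaround(T3) = completion − arrival = 31 − 1 = 30

30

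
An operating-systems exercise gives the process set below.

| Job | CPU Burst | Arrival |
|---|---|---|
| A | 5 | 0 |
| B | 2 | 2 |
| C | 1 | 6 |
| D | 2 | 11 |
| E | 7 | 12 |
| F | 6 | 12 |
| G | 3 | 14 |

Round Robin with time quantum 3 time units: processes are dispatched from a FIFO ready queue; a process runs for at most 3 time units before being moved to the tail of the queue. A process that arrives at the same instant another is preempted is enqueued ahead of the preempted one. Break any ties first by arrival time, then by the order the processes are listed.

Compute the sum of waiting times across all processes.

Gantt: | A 0-3 | B 3-5 | A 5-7 | C 7-8 | idle 8-11 | D 11-13 | E 13-16 | F 16-19 | G 19-22 | E 22-25 | F 25-28 | E 28-29 |
Completion: A=7  B=5  C=8  D=13  E=29  F=28  G=22
Waiting = turnaround − burst: A=2, B=1, C=1, D=0, E=10, F=10, G=5
Total waiting = 2 + 1 + 1 + 0 + 10 + 10 + 5 = 29

29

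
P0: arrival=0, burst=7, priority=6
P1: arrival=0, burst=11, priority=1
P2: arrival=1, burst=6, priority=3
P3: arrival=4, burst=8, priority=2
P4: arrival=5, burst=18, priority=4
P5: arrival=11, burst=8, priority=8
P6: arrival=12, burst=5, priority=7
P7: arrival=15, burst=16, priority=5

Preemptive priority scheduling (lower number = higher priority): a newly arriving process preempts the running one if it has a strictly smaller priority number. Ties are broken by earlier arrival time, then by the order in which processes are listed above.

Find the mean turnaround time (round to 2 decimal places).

Schedule: | P1 0-11 | P3 11-19 | P2 19-25 | P4 25-43 | P7 43-59 | P0 59-66 | P6 66-71 | P5 71-79 |
Completion: P0=66  P1=11  P2=25  P3=19  P4=43  P5=79  P6=71  P7=59
Turnaround times: P0=66, P1=11, P2=24, P3=15, P4=38, P5=68, P6=59, P7=44
Average turnaround = (66+11+24+15+38+68+59+44) / 8 = 325/8 = 40.63

40.63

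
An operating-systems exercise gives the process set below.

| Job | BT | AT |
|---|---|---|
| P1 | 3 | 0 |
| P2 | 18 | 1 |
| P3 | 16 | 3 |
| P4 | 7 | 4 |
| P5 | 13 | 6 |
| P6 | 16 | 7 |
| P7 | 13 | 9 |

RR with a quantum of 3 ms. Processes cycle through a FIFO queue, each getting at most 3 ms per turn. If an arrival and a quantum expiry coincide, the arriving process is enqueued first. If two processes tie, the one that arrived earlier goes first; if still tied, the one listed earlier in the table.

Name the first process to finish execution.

Schedule: | P1 0-3 | P2 3-6 | P3 6-9 | P4 9-12 | P5 12-15 | P2 15-18 | P6 18-21 | P7 21-24 | P3 24-27 | P4 27-30 | P5 30-33 | P2 33-36 | P6 36-39 | P7 39-42 | P3 42-45 | P4 45-46 | P5 46-49 | P2 49-52 | P6 52-55 | P7 55-58 | P3 58-61 | P5 61-64 | P2 64-67 | P6 67-70 | P7 70-73 | P3 73-76 | P5 76-77 | P2 77-80 | P6 80-83 | P7 83-84 | P3 84-85 | P6 85-86 |
Completion: P1=3  P2=80  P3=85  P4=46  P5=77  P6=86  P7=84
Turnaround (C−A): P1=3  P2=79  P3=82  P4=42  P5=71  P6=79  P7=75
Finish order: P1 → P4 → P5 → P2 → P7 → P3 → P6

P1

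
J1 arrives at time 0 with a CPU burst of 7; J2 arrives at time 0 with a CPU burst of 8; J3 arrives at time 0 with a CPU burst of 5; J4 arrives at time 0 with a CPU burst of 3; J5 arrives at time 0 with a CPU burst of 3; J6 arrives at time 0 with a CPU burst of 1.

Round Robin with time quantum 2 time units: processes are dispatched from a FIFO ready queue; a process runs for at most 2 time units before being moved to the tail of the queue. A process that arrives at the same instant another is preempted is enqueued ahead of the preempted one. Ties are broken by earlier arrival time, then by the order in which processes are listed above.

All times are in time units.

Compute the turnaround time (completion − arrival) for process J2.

Schedule: | J1 0-2 | J2 2-4 | J3 4-6 | J4 6-8 | J5 8-10 | J6 10-11 | J1 11-13 | J2 13-15 | J3 15-17 | J4 17-18 | J5 18-19 | J1 19-21 | J2 21-23 | J3 23-24 | J1 24-25 | J2 25-27 |
Completion: J1=25  J2=27  J3=24  J4=18  J5=19  J6=11
Turnaround(J2) = completion − arrival = 27 − 0 = 27

27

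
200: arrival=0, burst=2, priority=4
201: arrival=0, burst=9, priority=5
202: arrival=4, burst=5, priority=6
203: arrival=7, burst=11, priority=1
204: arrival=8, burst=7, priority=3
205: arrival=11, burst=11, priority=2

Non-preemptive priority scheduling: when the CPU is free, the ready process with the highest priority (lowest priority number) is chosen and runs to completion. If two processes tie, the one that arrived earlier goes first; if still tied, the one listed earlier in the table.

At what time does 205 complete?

Schedule: | 200 0-2 | 201 2-11 | 203 11-22 | 205 22-33 | 204 33-40 | 202 40-45 |
Completion: 200=2  201=11  202=45  203=22  204=40  205=33

33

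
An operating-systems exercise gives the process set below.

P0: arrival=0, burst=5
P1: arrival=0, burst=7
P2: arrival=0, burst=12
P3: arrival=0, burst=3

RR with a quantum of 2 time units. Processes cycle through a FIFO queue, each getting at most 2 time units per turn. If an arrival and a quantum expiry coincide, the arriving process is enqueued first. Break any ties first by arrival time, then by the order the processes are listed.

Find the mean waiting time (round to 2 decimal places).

13.00

Gantt: | P0 0-2 | P1 2-4 | P2 4-6 | P3 6-8 | P0 8-10 | P1 10-12 | P2 12-14 | P3 14-15 | P0 15-16 | P1 16-18 | P2 18-20 | P1 20-21 | P2 21-27 |
Completion: P0=16  P1=21  P2=27  P3=15
Waiting times: P0=11, P1=14, P2=15, P3=12
Average waiting = (11+14+15+12) / 4 = 52/4 = 13.00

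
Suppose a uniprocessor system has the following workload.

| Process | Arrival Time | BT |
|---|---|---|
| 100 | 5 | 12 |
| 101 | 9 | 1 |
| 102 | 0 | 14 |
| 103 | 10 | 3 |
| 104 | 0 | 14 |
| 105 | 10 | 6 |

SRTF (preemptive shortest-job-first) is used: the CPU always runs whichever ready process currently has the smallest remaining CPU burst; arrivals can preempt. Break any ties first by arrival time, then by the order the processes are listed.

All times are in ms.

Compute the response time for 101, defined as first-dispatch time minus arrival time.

Schedule: | 102 0-9 | 101 9-10 | 103 10-13 | 102 13-18 | 105 18-24 | 100 24-36 | 104 36-50 |
Completion: 100=36  101=10  102=18  103=13  104=50  105=24
Response(101) = first start − arrival = 9 − 9 = 0

0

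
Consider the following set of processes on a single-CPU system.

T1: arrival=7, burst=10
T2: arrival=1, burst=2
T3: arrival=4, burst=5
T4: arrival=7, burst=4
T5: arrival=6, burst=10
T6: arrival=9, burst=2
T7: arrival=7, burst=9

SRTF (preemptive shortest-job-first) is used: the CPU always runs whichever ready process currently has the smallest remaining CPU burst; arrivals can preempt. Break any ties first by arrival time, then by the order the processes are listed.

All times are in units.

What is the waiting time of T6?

0

Timeline: | idle 0-1 | T2 1-3 | idle 3-4 | T3 4-9 | T6 9-11 | T4 11-15 | T7 15-24 | T5 24-34 | T1 34-44 |
Completion: T1=44  T2=3  T3=9  T4=15  T5=34  T6=11  T7=24
Turnaround (C−A): T1=37  T2=2  T3=5  T4=8  T5=28  T6=2  T7=17
Waiting(T6) = turnaround − burst = 2 − 2 = 0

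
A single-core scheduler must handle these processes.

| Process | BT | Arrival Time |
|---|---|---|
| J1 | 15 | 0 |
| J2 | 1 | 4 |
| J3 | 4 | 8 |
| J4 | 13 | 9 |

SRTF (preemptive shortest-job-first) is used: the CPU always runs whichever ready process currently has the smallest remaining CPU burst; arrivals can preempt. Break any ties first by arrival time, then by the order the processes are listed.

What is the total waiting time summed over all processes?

Schedule: | J1 0-4 | J2 4-5 | J1 5-8 | J3 8-12 | J1 12-20 | J4 20-33 |
Completion: J1=20  J2=5  J3=12  J4=33
Turnaround (C−A): J1=20  J2=1  J3=4  J4=24
Waiting = turnaround − burst: J1=5, J2=0, J3=0, J4=11
Total waiting = 5 + 0 + 0 + 11 = 16

16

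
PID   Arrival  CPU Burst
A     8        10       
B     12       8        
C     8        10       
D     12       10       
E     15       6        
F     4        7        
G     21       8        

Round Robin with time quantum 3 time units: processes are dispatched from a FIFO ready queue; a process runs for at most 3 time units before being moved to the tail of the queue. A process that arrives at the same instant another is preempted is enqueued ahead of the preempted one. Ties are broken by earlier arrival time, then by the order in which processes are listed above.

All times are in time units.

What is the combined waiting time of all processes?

Timeline: | idle 0-4 | F 4-10 | A 10-13 | C 13-16 | F 16-17 | B 17-20 | D 20-23 | A 23-26 | E 26-29 | C 29-32 | B 32-35 | G 35-38 | D 38-41 | A 41-44 | E 44-47 | C 47-50 | B 50-52 | G 52-55 | D 55-58 | A 58-59 | C 59-60 | G 60-62 | D 62-63 |
Completion: A=59  B=52  C=60  D=63  E=47  F=17  G=62
Turnaround (C−A): A=51  B=40  C=52  D=51  E=32  F=13  G=41
Waiting = turnaround − burst: A=41, B=32, C=42, D=41, E=26, F=6, G=33
Total waiting = 41 + 32 + 42 + 41 + 26 + 6 + 33 = 221

221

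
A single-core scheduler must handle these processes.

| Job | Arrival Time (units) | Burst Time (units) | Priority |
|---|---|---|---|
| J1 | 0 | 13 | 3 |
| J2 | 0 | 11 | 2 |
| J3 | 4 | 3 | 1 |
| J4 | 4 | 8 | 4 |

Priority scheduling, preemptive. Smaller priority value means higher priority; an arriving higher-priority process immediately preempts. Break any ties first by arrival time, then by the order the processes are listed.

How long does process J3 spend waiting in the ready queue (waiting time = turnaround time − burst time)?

Timeline: | J2 0-4 | J3 4-7 | J2 7-14 | J1 14-27 | J4 27-35 |
Completion: J1=27  J2=14  J3=7  J4=35
Turnaround (C−A): J1=27  J2=14  J3=3  J4=31
Waiting(J3) = turnaround − burst = 3 − 3 = 0

0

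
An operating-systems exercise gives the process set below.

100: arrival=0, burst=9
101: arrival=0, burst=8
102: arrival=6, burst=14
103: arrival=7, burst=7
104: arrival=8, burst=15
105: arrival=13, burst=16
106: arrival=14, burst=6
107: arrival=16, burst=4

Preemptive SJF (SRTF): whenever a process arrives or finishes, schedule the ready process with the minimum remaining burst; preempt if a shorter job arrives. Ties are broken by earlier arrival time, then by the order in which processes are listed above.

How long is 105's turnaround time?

66

Schedule: | 101 0-8 | 103 8-15 | 106 15-16 | 107 16-20 | 106 20-25 | 100 25-34 | 102 34-48 | 104 48-63 | 105 63-79 |
Completion: 100=34  101=8  102=48  103=15  104=63  105=79  106=25  107=20
Turnaround (C−A): 100=34  101=8  102=42  103=8  104=55  105=66  106=11  107=4
Turnaround(105) = completion − arrival = 79 − 13 = 66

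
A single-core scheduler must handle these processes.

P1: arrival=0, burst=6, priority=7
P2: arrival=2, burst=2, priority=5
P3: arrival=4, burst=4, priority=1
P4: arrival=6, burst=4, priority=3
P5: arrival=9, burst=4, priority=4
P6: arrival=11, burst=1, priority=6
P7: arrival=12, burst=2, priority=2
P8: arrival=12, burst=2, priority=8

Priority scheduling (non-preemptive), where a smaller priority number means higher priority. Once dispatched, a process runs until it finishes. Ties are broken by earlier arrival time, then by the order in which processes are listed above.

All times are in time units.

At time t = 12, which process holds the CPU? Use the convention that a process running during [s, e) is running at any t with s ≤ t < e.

P4

Timeline: | P1 0-6 | P3 6-10 | P4 10-14 | P7 14-16 | P5 16-20 | P2 20-22 | P6 22-23 | P8 23-25 |
Completion: P1=6  P2=22  P3=10  P4=14  P5=20  P6=23  P7=16  P8=25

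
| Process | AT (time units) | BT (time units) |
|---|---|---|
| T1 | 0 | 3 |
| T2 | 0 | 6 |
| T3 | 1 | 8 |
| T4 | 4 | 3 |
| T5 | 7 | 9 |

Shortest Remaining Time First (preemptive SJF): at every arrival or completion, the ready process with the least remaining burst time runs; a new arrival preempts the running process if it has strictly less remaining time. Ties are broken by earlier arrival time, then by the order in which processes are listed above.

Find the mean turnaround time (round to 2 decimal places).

Schedule: | T1 0-3 | T2 3-4 | T4 4-7 | T2 7-12 | T3 12-20 | T5 20-29 |
Completion: T1=3  T2=12  T3=20  T4=7  T5=29
Turnaround times: T1=3, T2=12, T3=19, T4=3, T5=22
Average turnaround = (3+12+19+3+22) / 5 = 59/5 = 11.80

11.80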